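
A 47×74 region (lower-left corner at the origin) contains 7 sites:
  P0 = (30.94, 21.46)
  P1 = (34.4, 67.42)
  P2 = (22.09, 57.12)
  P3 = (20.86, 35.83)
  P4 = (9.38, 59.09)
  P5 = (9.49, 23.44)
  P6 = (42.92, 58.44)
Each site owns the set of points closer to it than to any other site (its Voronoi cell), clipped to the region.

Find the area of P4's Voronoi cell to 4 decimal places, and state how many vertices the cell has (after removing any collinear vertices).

Area of P4's cell: 482.9719 (5 vertices)

1. box [0,47]×[0,74]: [(0, 0) (47, 0) (47, 74) (0, 74)]
2. ⊥bis P4·P0 via (20.16,40.275): [(0, 28.7244) (47, 55.6529) (47, 74) (0, 74)]  |A|=1495.1338
3. ⊥bis P4·P1 via (21.89,63.255): [(0, 28.7244) (28.0381, 44.7887) (18.3126, 74) (0, 74)]  |A|=902.1878
4. ⊥bis P4·P2 via (15.735,58.105): [(0, 28.7244) (12.2708, 35.7549) (18.1987, 74) (0, 74)]  |A|=625.7892
5. ⊥bis P4·P3 via (15.12,47.46): [(0, 39.9975) (13.9993, 46.9069) (18.1987, 74) (0, 74)]  |A|=484.5353
6. ⊥bis P4·P5 via (9.435,41.265): [(0, 41.2359) (2.5249, 41.2437) (13.9993, 46.9069) (18.1987, 74) (0, 74)]  |A|=482.9719
7. ⊥bis P4·P6 via (26.15,58.765): [(0, 41.2359) (2.5249, 41.2437) (13.9993, 46.9069) (18.1987, 74) (0, 74)]  |A|=482.9719
8. canonical 5-gon: [(0, 41.2359) (2.5249, 41.2437) (13.9993, 46.9069) (18.1987, 74) (0, 74)]
9. shoelace: 482.9719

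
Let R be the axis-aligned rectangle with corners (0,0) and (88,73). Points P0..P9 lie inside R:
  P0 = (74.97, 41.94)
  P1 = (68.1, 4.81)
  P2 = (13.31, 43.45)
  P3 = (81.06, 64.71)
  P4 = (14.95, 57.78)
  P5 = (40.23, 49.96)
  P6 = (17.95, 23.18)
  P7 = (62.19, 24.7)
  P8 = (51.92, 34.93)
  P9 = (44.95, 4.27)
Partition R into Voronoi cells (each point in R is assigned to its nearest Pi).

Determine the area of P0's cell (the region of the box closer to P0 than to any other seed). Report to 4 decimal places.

Area of P0's cell: 683.4698

1. box [0,88]×[0,73]: [(0, 0) (88, 0) (88, 73) (0, 73)]
2. ⊥bis P0·P1 via (71.535,23.375): [(0, 36.6108) (88, 20.3286) (88, 73) (0, 73)]  |A|=3918.6682
3. ⊥bis P0·P2 via (44.14,42.695): [(43.7926, 28.5081) (88, 20.3286) (88, 73) (44.8821, 73)]  |A|=2123.4331
4. ⊥bis P0·P3 via (78.015,53.325): [(44.6191, 62.257) (43.7926, 28.5081) (88, 20.3286) (88, 50.6544)]  |A|=1407.1395
5. ⊥bis P0·P4 via (44.96,49.86): [(47.9935, 61.3545) (44.2495, 47.168) (43.7926, 28.5081) (88, 20.3286) (88, 50.6544)]  |A|=1381.514
6. ⊥bis P0·P5 via (57.6,45.95): [(60.3908, 58.0387) (53.1727, 26.7725) (88, 20.3286) (88, 50.6544)]  |A|=986.3523
7. ⊥bis P0·P6 via (46.46,32.56): [(60.3908, 58.0387) (53.1727, 26.7725) (88, 20.3286) (88, 50.6544)]  |A|=986.3523
8. ⊥bis P0·P7 via (68.58,33.32): [(60.3908, 58.0387) (56.7148, 42.1157) (85.475, 20.7957) (88, 20.3286) (88, 50.6544)]  |A|=727.9576
9. ⊥bis P0·P8 via (63.445,38.435): [(60.3908, 58.0387) (59.136, 52.6036) (63.9587, 36.7457) (85.475, 20.7957) (88, 20.3286) (88, 50.6544)]  |A|=683.4698
10. ⊥bis P0·P9 via (59.96,23.105): [(60.3908, 58.0387) (59.136, 52.6036) (63.9587, 36.7457) (85.475, 20.7957) (88, 20.3286) (88, 50.6544)]  |A|=683.4698
11. canonical 6-gon: [(60.3908, 58.0387) (59.136, 52.6036) (63.9587, 36.7457) (85.475, 20.7957) (88, 20.3286) (88, 50.6544)]
12. shoelace: 683.4698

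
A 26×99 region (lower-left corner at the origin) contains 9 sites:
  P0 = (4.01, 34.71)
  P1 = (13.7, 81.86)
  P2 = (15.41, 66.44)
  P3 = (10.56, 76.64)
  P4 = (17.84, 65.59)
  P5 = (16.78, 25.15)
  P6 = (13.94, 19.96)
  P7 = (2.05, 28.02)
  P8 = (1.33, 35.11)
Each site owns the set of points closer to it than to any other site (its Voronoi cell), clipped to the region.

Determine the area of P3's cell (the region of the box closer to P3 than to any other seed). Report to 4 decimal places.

Area of P3's cell: 208.2721

1. box [0,26]×[0,99]: [(0, 0) (26, 0) (26, 99) (0, 99)]
2. ⊥bis P3·P0 via (7.285,55.675): [(0, 56.813) (26, 52.7515) (26, 99) (0, 99)]  |A|=1149.6617
3. ⊥bis P3·P1 via (12.13,79.25): [(0, 86.5466) (0, 56.813) (26, 52.7515) (26, 70.9067)]  |A|=622.555
4. ⊥bis P3·P2 via (12.985,71.54): [(19.6661, 74.7168) (0, 86.5466) (0, 65.3658)]  |A|=208.2721
5. ⊥bis P3·P4 via (14.2,71.115): [(19.6661, 74.7168) (0, 86.5466) (0, 65.3658)]  |A|=208.2721
6. ⊥bis P3·P5 via (13.67,50.895): [(19.6661, 74.7168) (0, 86.5466) (0, 65.3658)]  |A|=208.2721
7. ⊥bis P3·P6 via (12.25,48.3): [(19.6661, 74.7168) (0, 86.5466) (0, 65.3658)]  |A|=208.2721
8. ⊥bis P3·P7 via (6.305,52.33): [(19.6661, 74.7168) (0, 86.5466) (0, 65.3658)]  |A|=208.2721
9. ⊥bis P3·P8 via (5.945,55.875): [(19.6661, 74.7168) (0, 86.5466) (0, 65.3658)]  |A|=208.2721
10. canonical 3-gon: [(19.6661, 74.7168) (0, 86.5466) (0, 65.3658)]
11. shoelace: 208.2721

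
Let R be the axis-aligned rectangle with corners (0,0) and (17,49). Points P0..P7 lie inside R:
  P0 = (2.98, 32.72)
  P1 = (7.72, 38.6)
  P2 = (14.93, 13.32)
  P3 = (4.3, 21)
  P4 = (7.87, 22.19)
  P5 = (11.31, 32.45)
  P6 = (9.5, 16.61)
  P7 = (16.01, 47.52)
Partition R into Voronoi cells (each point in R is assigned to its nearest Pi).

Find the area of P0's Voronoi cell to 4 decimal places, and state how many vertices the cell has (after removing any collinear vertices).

Area of P0's cell: 71.4829 (5 vertices)

1. box [0,17]×[0,49]: [(0, 0) (17, 0) (17, 49) (0, 49)]
2. ⊥bis P0·P1 via (5.35,35.66): [(0, 39.9728) (0, 0) (17, 0) (17, 26.2687)]  |A|=563.0521
3. ⊥bis P0·P2 via (8.955,23.02): [(15.7997, 27.2362) (0, 39.9728) (0, 17.5039)]  |A|=177.5011
4. ⊥bis P0·P3 via (3.64,26.86): [(14.7186, 28.1078) (0, 39.9728) (0, 26.45)]  |A|=99.5178
5. ⊥bis P0·P4 via (5.425,27.455): [(4.305, 26.9349) (11.8355, 30.4319) (0, 39.9728) (0, 26.45)]  |A|=85.7255
6. ⊥bis P0·P5 via (7.145,32.585): [(4.305, 26.9349) (7.0025, 28.1876) (7.1964, 34.1716) (0, 39.9728) (0, 26.45)]  |A|=71.4829
7. ⊥bis P0·P6 via (6.24,24.665): [(4.305, 26.9349) (7.0025, 28.1876) (7.1964, 34.1716) (0, 39.9728) (0, 26.45)]  |A|=71.4829
8. ⊥bis P0·P7 via (9.495,40.12): [(4.305, 26.9349) (7.0025, 28.1876) (7.1964, 34.1716) (0, 39.9728) (0, 26.45)]  |A|=71.4829
9. canonical 5-gon: [(4.305, 26.9349) (7.0025, 28.1876) (7.1964, 34.1716) (0, 39.9728) (0, 26.45)]
10. shoelace: 71.4829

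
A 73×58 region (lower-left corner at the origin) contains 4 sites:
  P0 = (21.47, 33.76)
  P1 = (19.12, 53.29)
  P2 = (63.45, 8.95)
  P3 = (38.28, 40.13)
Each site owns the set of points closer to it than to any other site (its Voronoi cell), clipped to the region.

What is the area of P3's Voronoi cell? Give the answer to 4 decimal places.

1. box [0,73]×[0,58]: [(0, 0) (73, 0) (73, 58) (0, 58)]
2. ⊥bis P3·P0 via (29.875,36.945): [(43.875, 0) (73, 0) (73, 58) (21.8964, 58)]  |A|=2326.6301
3. ⊥bis P3·P1 via (28.7,46.71): [(27.0725, 44.3405) (43.875, 0) (73, 0) (73, 58) (36.4545, 58)]  |A|=2227.202
4. ⊥bis P3·P2 via (50.865,24.54): [(27.0725, 44.3405) (38.3914, 14.4707) (73, 42.4084) (73, 58) (36.4545, 58)]  |A|=1282.6241
5. canonical 5-gon: [(27.0725, 44.3405) (38.3914, 14.4707) (73, 42.4084) (73, 58) (36.4545, 58)]
6. shoelace: 1282.6241

Area of P3's cell: 1282.6241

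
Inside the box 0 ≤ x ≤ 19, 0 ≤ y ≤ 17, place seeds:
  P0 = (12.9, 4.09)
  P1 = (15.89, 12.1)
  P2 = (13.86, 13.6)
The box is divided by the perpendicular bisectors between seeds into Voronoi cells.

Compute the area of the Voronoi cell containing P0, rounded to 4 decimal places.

Area of P0's cell: 168.8574

1. box [0,19]×[0,17]: [(0, 0) (19, 0) (19, 17) (0, 17)]
2. ⊥bis P0·P1 via (14.395,8.095): [(0, 13.4684) (0, 0) (19, 0) (19, 6.376)]  |A|=188.5222
3. ⊥bis P0·P2 via (13.38,8.845): [(12.0173, 8.9826) (0, 10.1957) (0, 0) (19, 0) (19, 6.376)]  |A|=168.8574
4. canonical 5-gon: [(12.0173, 8.9826) (0, 10.1957) (0, 0) (19, 0) (19, 6.376)]
5. shoelace: 168.8574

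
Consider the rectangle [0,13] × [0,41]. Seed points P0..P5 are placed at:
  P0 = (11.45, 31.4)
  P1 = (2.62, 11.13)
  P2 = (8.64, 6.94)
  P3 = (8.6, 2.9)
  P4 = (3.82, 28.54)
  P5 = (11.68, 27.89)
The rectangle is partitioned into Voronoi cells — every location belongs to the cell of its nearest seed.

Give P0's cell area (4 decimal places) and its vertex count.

Area of P0's cell: 84.0975 (4 vertices)

1. box [0,13]×[0,41]: [(0, 0) (13, 0) (13, 41) (0, 41)]
2. ⊥bis P0·P1 via (7.035,21.265): [(0, 24.3296) (13, 18.6665) (13, 41) (0, 41)]  |A|=253.5253
3. ⊥bis P0·P2 via (10.045,19.17): [(0, 24.3296) (12.4887, 18.8893) (13, 18.8305) (13, 41) (0, 41)]  |A|=253.4833
4. ⊥bis P0·P3 via (10.025,17.15): [(0, 24.3296) (12.4887, 18.8893) (13, 18.8305) (13, 41) (0, 41)]  |A|=253.4833
5. ⊥bis P0·P4 via (7.635,29.97): [(11.6518, 19.2538) (12.4887, 18.8893) (13, 18.8305) (13, 41) (3.5006, 41)]  |A|=118.3012
6. ⊥bis P0·P5 via (11.565,29.645): [(7.8481, 29.4014) (13, 29.739) (13, 41) (3.5006, 41)]  |A|=84.0975
7. canonical 4-gon: [(7.8481, 29.4014) (13, 29.739) (13, 41) (3.5006, 41)]
8. shoelace: 84.0975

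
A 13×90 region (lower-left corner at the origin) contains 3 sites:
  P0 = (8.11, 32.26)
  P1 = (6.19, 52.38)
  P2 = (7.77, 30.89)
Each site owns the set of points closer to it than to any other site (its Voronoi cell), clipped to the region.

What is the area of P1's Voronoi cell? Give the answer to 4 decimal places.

1. box [0,13]×[0,90]: [(0, 0) (13, 0) (13, 90) (0, 90)]
2. ⊥bis P1·P0 via (7.15,42.32): [(0, 41.6377) (13, 42.8783) (13, 90) (0, 90)]  |A|=620.6464
3. ⊥bis P1·P2 via (6.98,41.635): [(0, 41.6377) (13, 42.8783) (13, 90) (0, 90)]  |A|=620.6464
4. canonical 4-gon: [(0, 41.6377) (13, 42.8783) (13, 90) (0, 90)]
5. shoelace: 620.6464

Area of P1's cell: 620.6464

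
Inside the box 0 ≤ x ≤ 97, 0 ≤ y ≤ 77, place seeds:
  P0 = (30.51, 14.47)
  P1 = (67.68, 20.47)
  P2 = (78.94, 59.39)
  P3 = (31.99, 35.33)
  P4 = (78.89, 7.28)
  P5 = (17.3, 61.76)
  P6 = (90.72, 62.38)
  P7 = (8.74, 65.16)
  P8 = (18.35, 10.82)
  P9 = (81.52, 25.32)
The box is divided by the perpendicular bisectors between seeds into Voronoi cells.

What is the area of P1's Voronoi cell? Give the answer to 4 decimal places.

Area of P1's cell: 824.2919

1. box [0,97]×[0,77]: [(0, 0) (97, 0) (97, 77) (0, 77)]
2. ⊥bis P1·P0 via (49.095,17.47): [(51.915, 0) (97, 0) (97, 77) (39.4856, 77)]  |A|=3950.0748
3. ⊥bis P1·P2 via (73.31,39.93): [(44.1056, 48.3792) (51.915, 0) (97, 0) (97, 33.0762)]  |A|=1965.3595
4. ⊥bis P1·P3 via (49.835,27.9): [(56.8291, 44.6981) (48.0885, 23.7053) (51.915, 0) (97, 0) (97, 33.0762)]  |A|=1815.7215
5. ⊥bis P1·P4 via (73.285,13.875): [(96.1627, 33.3185) (56.8291, 44.6981) (48.0885, 23.7053) (51.915, 0) (56.9593, 0)]  |A|=1134.827
6. ⊥bis P1·P5 via (42.49,41.115): [(96.1627, 33.3185) (56.8291, 44.6981) (48.0885, 23.7053) (51.915, 0) (56.9593, 0)]  |A|=1134.827
7. ⊥bis P1·P6 via (79.2,41.425): [(95.292, 32.5784) (91.4833, 34.6723) (56.8291, 44.6981) (48.0885, 23.7053) (51.915, 0) (56.9593, 0)]  |A|=1132.5062
8. ⊥bis P1·P7 via (38.21,42.815): [(95.292, 32.5784) (91.4833, 34.6723) (56.8291, 44.6981) (48.0885, 23.7053) (51.915, 0) (56.9593, 0)]  |A|=1132.5062
9. ⊥bis P1·P8 via (43.015,15.645): [(95.292, 32.5784) (91.4833, 34.6723) (56.8291, 44.6981) (48.0885, 23.7053) (51.915, 0) (56.9593, 0)]  |A|=1132.5062
10. ⊥bis P1·P9 via (74.6,22.895): [(76.7338, 16.8061) (68.1024, 41.4366) (56.8291, 44.6981) (48.0885, 23.7053) (51.915, 0) (56.9593, 0)]  |A|=824.2919
11. canonical 6-gon: [(76.7338, 16.8061) (68.1024, 41.4366) (56.8291, 44.6981) (48.0885, 23.7053) (51.915, 0) (56.9593, 0)]
12. shoelace: 824.2919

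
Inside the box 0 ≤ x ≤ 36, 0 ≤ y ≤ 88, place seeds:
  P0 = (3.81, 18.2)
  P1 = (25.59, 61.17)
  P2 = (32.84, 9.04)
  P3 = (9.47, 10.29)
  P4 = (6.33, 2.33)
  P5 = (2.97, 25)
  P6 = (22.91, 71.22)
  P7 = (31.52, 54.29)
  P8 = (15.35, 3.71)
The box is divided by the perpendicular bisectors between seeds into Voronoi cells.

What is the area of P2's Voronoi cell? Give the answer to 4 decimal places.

1. box [0,36]×[0,88]: [(0, 0) (36, 0) (36, 88) (0, 88)]
2. ⊥bis P2·P0 via (18.325,13.62): [(14.0274, 0) (36, 0) (36, 69.6359)]  |A|=765.0403
3. ⊥bis P2·P1 via (29.215,35.105): [(24.9156, 34.5071) (14.0274, 0) (36, 0) (36, 36.0486)]  |A|=578.8933
4. ⊥bis P2·P3 via (21.155,9.665): [(24.9156, 34.5071) (21.9874, 25.2268) (20.638, 0) (36, 0) (36, 36.0486)]  |A|=495.5107
5. ⊥bis P2·P4 via (19.585,5.685): [(24.9156, 34.5071) (21.9874, 25.2268) (20.7054, 1.2586) (21.0239, 0) (36, 0) (36, 36.0486)]  |A|=495.2678
6. ⊥bis P2·P5 via (17.905,17.02): [(27.4359, 34.8576) (21.9537, 24.5973) (20.7054, 1.2586) (21.0239, 0) (36, 0) (36, 36.0486)]  |A|=482.5339
7. ⊥bis P2·P6 via (27.875,40.13): [(27.4359, 34.8576) (21.9537, 24.5973) (20.7054, 1.2586) (21.0239, 0) (36, 0) (36, 36.0486)]  |A|=482.5339
8. ⊥bis P2·P7 via (32.18,31.665): [(25.6279, 31.4739) (21.9537, 24.5973) (20.7054, 1.2586) (21.0239, 0) (36, 0) (36, 31.7764)]  |A|=446.9657
9. ⊥bis P2·P8 via (24.095,6.375): [(25.6279, 31.4739) (21.9537, 24.5973) (21.4443, 15.0732) (26.0378, 0) (36, 0) (36, 31.7764)]  |A|=406.5131
10. canonical 6-gon: [(25.6279, 31.4739) (21.9537, 24.5973) (21.4443, 15.0732) (26.0378, 0) (36, 0) (36, 31.7764)]
11. shoelace: 406.5131

Area of P2's cell: 406.5131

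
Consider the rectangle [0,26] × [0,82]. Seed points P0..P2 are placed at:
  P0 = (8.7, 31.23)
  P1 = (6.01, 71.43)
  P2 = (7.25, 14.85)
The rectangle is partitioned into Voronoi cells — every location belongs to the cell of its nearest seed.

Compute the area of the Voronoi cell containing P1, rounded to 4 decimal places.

1. box [0,26]×[0,82]: [(0, 0) (26, 0) (26, 82) (0, 82)]
2. ⊥bis P1·P0 via (7.355,51.33): [(0, 50.8378) (26, 52.5776) (26, 82) (0, 82)]  |A|=787.5988
3. ⊥bis P1·P2 via (6.63,43.14): [(0, 50.8378) (26, 52.5776) (26, 82) (0, 82)]  |A|=787.5988
4. canonical 4-gon: [(0, 50.8378) (26, 52.5776) (26, 82) (0, 82)]
5. shoelace: 787.5988

Area of P1's cell: 787.5988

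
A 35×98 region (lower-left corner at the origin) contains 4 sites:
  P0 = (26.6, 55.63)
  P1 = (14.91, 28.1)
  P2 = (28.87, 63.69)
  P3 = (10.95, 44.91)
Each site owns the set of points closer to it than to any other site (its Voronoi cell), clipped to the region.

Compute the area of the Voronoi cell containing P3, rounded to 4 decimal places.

1. box [0,35]×[0,98]: [(0, 0) (35, 0) (35, 98) (0, 98)]
2. ⊥bis P3·P0 via (18.775,50.27): [(0, 77.6794) (0, 0) (35, 0) (35, 26.5833)]  |A|=1824.5975
3. ⊥bis P3·P1 via (12.93,36.505): [(26.0816, 39.6032) (0, 77.6794) (0, 33.459)]  |A|=576.6691
4. ⊥bis P3·P2 via (19.91,54.3): [(26.0816, 39.6032) (8.6638, 65.0312) (0, 73.2983) (0, 33.459)]  |A|=557.6903
5. canonical 4-gon: [(26.0816, 39.6032) (8.6638, 65.0312) (0, 73.2983) (0, 33.459)]
6. shoelace: 557.6903

Area of P3's cell: 557.6903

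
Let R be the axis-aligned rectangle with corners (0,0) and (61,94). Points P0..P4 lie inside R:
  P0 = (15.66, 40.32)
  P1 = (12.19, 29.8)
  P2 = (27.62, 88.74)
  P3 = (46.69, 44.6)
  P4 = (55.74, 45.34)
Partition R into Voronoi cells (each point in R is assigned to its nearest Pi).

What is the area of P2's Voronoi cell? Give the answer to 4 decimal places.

1. box [0,61]×[0,94]: [(0, 0) (61, 0) (61, 94) (0, 94)]
2. ⊥bis P2·P0 via (21.64,64.53): [(0, 69.8752) (61, 54.8079) (61, 94) (0, 94)]  |A|=1931.1665
3. ⊥bis P2·P1 via (19.905,59.27): [(0, 69.8752) (61, 54.8079) (61, 94) (0, 94)]  |A|=1931.1665
4. ⊥bis P2·P3 via (37.155,66.67): [(0, 69.8752) (28.3598, 62.8702) (61, 76.9719) (61, 94) (0, 94)]  |A|=1569.448
5. ⊥bis P2·P4 via (41.68,67.04): [(0, 69.8752) (28.3598, 62.8702) (49.0214, 71.7967) (61, 79.5579) (61, 94) (0, 94)]  |A|=1553.9593
6. canonical 6-gon: [(0, 69.8752) (28.3598, 62.8702) (49.0214, 71.7967) (61, 79.5579) (61, 94) (0, 94)]
7. shoelace: 1553.9593

Area of P2's cell: 1553.9593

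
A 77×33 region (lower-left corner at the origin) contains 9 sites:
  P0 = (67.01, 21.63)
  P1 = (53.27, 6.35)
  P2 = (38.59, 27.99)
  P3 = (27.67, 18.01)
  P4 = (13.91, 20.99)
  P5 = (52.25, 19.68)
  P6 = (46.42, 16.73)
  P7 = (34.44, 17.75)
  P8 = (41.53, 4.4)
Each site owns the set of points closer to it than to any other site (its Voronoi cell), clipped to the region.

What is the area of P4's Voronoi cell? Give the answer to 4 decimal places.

1. box [0,77]×[0,33]: [(0, 0) (77, 0) (77, 33) (0, 33)]
2. ⊥bis P4·P0 via (40.46,21.31): [(0, 0) (40.7168, 0) (40.3191, 33) (0, 33)]  |A|=1337.0931
3. ⊥bis P4·P1 via (33.59,13.67): [(0, 0) (28.5054, 0) (40.3336, 31.8002) (40.3191, 33) (0, 33)]  |A|=1142.9302
4. ⊥bis P4·P2 via (26.25,24.49): [(0, 0) (28.5054, 0) (31.1667, 7.155) (23.8363, 33) (0, 33)]  |A|=924.2539
5. ⊥bis P4·P3 via (20.79,19.5): [(0, 0) (16.5669, 0) (23.7137, 33) (0, 33)]  |A|=664.6296
6. ⊥bis P4·P5 via (33.08,20.335): [(0, 0) (16.5669, 0) (23.7137, 33) (0, 33)]  |A|=664.6296
7. ⊥bis P4·P6 via (30.165,18.86): [(0, 0) (16.5669, 0) (23.7137, 33) (0, 33)]  |A|=664.6296
8. ⊥bis P4·P7 via (24.175,19.37): [(0, 0) (16.5669, 0) (23.7137, 33) (0, 33)]  |A|=664.6296
9. ⊥bis P4·P8 via (27.72,12.695): [(0, 0) (16.5669, 0) (23.7137, 33) (0, 33)]  |A|=664.6296
10. canonical 4-gon: [(0, 0) (16.5669, 0) (23.7137, 33) (0, 33)]
11. shoelace: 664.6296

Area of P4's cell: 664.6296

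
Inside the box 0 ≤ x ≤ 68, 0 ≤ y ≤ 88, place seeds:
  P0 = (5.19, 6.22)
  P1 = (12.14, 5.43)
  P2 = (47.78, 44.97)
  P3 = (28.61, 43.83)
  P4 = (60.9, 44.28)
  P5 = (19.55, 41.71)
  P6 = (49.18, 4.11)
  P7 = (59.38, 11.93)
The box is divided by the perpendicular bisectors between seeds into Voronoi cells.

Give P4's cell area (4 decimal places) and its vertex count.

Area of P4's cell: 776.2787 (4 vertices)

1. box [0,68]×[0,88]: [(0, 0) (68, 0) (68, 88) (0, 88)]
2. ⊥bis P4·P0 via (33.045,25.25): [(0, 73.6193) (50.2953, 0) (68, 0) (68, 88) (0, 88)]  |A|=4132.6462
3. ⊥bis P4·P1 via (36.52,24.855): [(0, 73.6193) (14.0358, 53.0745) (56.3235, 0) (68, 0) (68, 88) (0, 88)]  |A|=3972.6756
4. ⊥bis P4·P2 via (54.34,44.625): [(52.2612, 5.0984) (56.3235, 0) (68, 0) (68, 88) (56.6212, 88)]  |A|=1193.9335
5. ⊥bis P4·P3 via (44.755,44.055): [(52.2612, 5.0984) (56.3235, 0) (68, 0) (68, 88) (56.6212, 88)]  |A|=1193.9335
6. ⊥bis P4·P5 via (40.225,42.995): [(52.2612, 5.0984) (56.3235, 0) (68, 0) (68, 88) (56.6212, 88)]  |A|=1193.9335
7. ⊥bis P4·P6 via (55.04,24.195): [(53.2924, 24.7049) (68, 20.4138) (68, 88) (56.6212, 88)]  |A|=857.1291
8. ⊥bis P4·P7 via (60.14,28.105): [(53.4876, 28.4176) (68, 27.7357) (68, 88) (56.6212, 88)]  |A|=776.2787
9. canonical 4-gon: [(53.4876, 28.4176) (68, 27.7357) (68, 88) (56.6212, 88)]
10. shoelace: 776.2787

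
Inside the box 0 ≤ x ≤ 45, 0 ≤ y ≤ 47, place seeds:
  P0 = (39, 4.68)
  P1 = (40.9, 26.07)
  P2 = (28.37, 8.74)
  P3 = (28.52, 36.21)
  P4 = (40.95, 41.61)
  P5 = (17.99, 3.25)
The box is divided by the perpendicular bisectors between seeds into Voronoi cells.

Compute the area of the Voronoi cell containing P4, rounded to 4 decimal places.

Area of P4's cell: 143.7214

1. box [0,45]×[0,47]: [(0, 0) (45, 0) (45, 47) (0, 47)]
2. ⊥bis P4·P0 via (39.975,23.145): [(0, 25.2558) (45, 22.8797) (45, 47) (0, 47)]  |A|=1031.9524
3. ⊥bis P4·P1 via (40.925,33.84): [(0, 33.9717) (45, 33.8269) (45, 47) (0, 47)]  |A|=589.5323
4. ⊥bis P4·P2 via (34.66,25.175): [(0, 38.4401) (11.7743, 33.9338) (45, 33.8269) (45, 47) (0, 47)]  |A|=563.2261
5. ⊥bis P4·P3 via (34.735,38.91): [(36.932, 33.8528) (45, 33.8269) (45, 47) (31.2204, 47)]  |A|=143.7214
6. ⊥bis P4·P5 via (29.47,22.43): [(36.932, 33.8528) (45, 33.8269) (45, 47) (31.2204, 47)]  |A|=143.7214
7. canonical 4-gon: [(36.932, 33.8528) (45, 33.8269) (45, 47) (31.2204, 47)]
8. shoelace: 143.7214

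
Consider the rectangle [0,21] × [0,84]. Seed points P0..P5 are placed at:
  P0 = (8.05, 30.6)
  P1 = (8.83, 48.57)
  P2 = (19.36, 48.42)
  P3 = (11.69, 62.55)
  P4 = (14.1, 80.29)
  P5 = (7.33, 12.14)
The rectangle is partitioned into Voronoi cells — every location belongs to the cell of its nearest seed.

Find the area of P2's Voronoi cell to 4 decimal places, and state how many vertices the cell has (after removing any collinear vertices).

Area of P2's cell: 135.0522 (4 vertices)

1. box [0,21]×[0,84]: [(0, 0) (21, 0) (21, 84) (0, 84)]
2. ⊥bis P2·P0 via (13.705,39.51): [(0, 48.2083) (21, 34.88) (21, 84) (0, 84)]  |A|=891.5729
3. ⊥bis P2·P1 via (14.095,48.495): [(13.9647, 39.3452) (21, 34.88) (21, 84) (14.6008, 84)]  |A|=315.6661
4. ⊥bis P2·P3 via (15.525,55.485): [(14.1842, 54.7572) (13.9647, 39.3452) (21, 34.88) (21, 58.4569)]  |A|=135.0522
5. ⊥bis P2·P4 via (16.73,64.355): [(14.1842, 54.7572) (13.9647, 39.3452) (21, 34.88) (21, 58.4569)]  |A|=135.0522
6. ⊥bis P2·P5 via (13.345,30.28): [(14.1842, 54.7572) (13.9647, 39.3452) (21, 34.88) (21, 58.4569)]  |A|=135.0522
7. canonical 4-gon: [(14.1842, 54.7572) (13.9647, 39.3452) (21, 34.88) (21, 58.4569)]
8. shoelace: 135.0522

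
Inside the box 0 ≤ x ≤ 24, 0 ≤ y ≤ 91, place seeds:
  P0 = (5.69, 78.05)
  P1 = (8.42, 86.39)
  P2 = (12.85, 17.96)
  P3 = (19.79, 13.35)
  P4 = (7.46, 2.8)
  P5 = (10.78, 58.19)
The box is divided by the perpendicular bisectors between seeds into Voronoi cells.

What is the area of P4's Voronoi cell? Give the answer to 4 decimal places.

1. box [0,24]×[0,91]: [(0, 0) (24, 0) (24, 91) (0, 91)]
2. ⊥bis P4·P0 via (6.575,40.425): [(0, 40.2703) (0, 0) (24, 0) (24, 40.8349)]  |A|=973.2625
3. ⊥bis P4·P1 via (7.94,44.595): [(0, 40.2703) (0, 0) (24, 0) (24, 40.8349)]  |A|=973.2625
4. ⊥bis P4·P2 via (10.155,10.38): [(0, 13.9905) (0, 0) (24, 0) (24, 5.4575)]  |A|=233.3766
5. ⊥bis P4·P3 via (13.625,8.075): [(12.3076, 9.6147) (0, 13.9905) (0, 0) (20.5343, 0)]  |A|=184.8099
6. ⊥bis P4·P5 via (9.12,30.495): [(12.3076, 9.6147) (0, 13.9905) (0, 0) (20.5343, 0)]  |A|=184.8099
7. canonical 4-gon: [(12.3076, 9.6147) (0, 13.9905) (0, 0) (20.5343, 0)]
8. shoelace: 184.8099

Area of P4's cell: 184.8099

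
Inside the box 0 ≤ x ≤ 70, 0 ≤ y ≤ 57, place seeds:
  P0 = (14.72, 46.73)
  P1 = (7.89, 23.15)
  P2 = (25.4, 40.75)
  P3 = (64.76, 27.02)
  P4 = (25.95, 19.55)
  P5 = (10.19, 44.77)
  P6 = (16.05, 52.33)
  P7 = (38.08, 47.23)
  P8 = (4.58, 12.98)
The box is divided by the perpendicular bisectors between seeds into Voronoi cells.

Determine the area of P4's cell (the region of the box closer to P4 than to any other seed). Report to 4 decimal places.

Area of P4's cell: 882.2158

1. box [0,70]×[0,57]: [(0, 0) (70, 0) (70, 57) (0, 57)]
2. ⊥bis P4·P0 via (20.335,33.14): [(0, 24.7382) (0, 0) (70, 0) (70, 53.6602)]  |A|=2743.9412
3. ⊥bis P4·P1 via (16.92,21.35): [(19.1746, 32.6606) (12.6642, 0) (70, 0) (70, 53.6602)]  |A|=2299.9594
4. ⊥bis P4·P2 via (25.675,30.15): [(18.6378, 29.9674) (12.6642, 0) (70, 0) (70, 31.2999)]  |A|=1662.921
5. ⊥bis P4·P3 via (45.355,23.285): [(43.9424, 30.6239) (18.6378, 29.9674) (12.6642, 0) (49.8368, 0)]  |A|=946.3829
6. ⊥bis P4·P5 via (18.07,32.16): [(43.9424, 30.6239) (18.6378, 29.9674) (12.6642, 0) (49.8368, 0)]  |A|=946.3829
7. ⊥bis P4·P6 via (21,35.94): [(43.9424, 30.6239) (18.6378, 29.9674) (12.6642, 0) (49.8368, 0)]  |A|=946.3829
8. ⊥bis P4·P7 via (32.015,33.39): [(44.4597, 27.9364) (38.6409, 30.4864) (18.6378, 29.9674) (12.6642, 0) (49.8368, 0)]  |A|=939.2235
9. ⊥bis P4·P8 via (15.265,16.265): [(44.4597, 27.9364) (38.6409, 30.4864) (18.6378, 29.9674) (15.6541, 14.9994) (20.2655, 0) (49.8368, 0)]  |A|=882.2158
10. canonical 6-gon: [(44.4597, 27.9364) (38.6409, 30.4864) (18.6378, 29.9674) (15.6541, 14.9994) (20.2655, 0) (49.8368, 0)]
11. shoelace: 882.2158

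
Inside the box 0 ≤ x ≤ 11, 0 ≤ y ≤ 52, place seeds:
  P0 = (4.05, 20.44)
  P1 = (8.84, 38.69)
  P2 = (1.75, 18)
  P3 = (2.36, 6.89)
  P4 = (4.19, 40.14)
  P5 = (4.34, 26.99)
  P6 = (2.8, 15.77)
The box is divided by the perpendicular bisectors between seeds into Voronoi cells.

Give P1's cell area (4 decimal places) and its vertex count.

1. box [0,11]×[0,52]: [(0, 0) (11, 0) (11, 52) (0, 52)]
2. ⊥bis P1·P0 via (6.445,29.565): [(0, 31.2566) (11, 28.3695) (11, 52) (0, 52)]  |A|=244.0567
3. ⊥bis P1·P2 via (5.295,28.345): [(0, 31.2566) (11, 28.3695) (11, 52) (0, 52)]  |A|=244.0567
4. ⊥bis P1·P3 via (5.6,22.79): [(0, 31.2566) (11, 28.3695) (11, 52) (0, 52)]  |A|=244.0567
5. ⊥bis P1·P4 via (6.515,39.415): [(3.6706, 30.2932) (11, 28.3695) (11, 52) (10.4394, 52)]  |A|=92.6841
6. ⊥bis P1·P5 via (6.59,32.84): [(4.6923, 33.5699) (11, 31.1438) (11, 52) (10.4394, 52)]  |A|=70.9433
7. ⊥bis P1·P6 via (5.82,27.23): [(4.6923, 33.5699) (11, 31.1438) (11, 52) (10.4394, 52)]  |A|=70.9433
8. canonical 4-gon: [(4.6923, 33.5699) (11, 31.1438) (11, 52) (10.4394, 52)]
9. shoelace: 70.9433

Area of P1's cell: 70.9433 (4 vertices)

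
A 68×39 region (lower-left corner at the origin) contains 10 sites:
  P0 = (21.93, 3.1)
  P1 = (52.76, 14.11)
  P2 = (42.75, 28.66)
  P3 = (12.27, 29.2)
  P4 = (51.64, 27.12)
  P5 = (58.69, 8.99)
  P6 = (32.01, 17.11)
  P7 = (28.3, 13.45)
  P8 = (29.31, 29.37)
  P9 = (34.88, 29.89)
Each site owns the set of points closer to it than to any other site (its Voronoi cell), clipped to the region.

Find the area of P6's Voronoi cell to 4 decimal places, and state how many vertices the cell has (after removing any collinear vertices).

Area of P6's cell: 174.8427 (5 vertices)

1. box [0,68]×[0,39]: [(0, 0) (68, 0) (68, 39) (0, 39)]
2. ⊥bis P6·P0 via (26.97,10.105): [(0, 29.5095) (41.0147, 0) (68, 0) (68, 39) (0, 39)]  |A|=2046.8368
3. ⊥bis P6·P1 via (42.385,15.61): [(0, 29.5095) (40.2117, 0.5778) (45.7667, 39) (0, 39)]  |A|=1070.042
4. ⊥bis P6·P2 via (37.38,22.885): [(0, 29.5095) (40.2117, 0.5778) (42.719, 17.9204) (20.0496, 39) (0, 39)]  |A|=798.9892
5. ⊥bis P6·P3 via (22.14,23.155): [(18.0695, 16.5088) (40.2117, 0.5778) (42.719, 17.9204) (27.5646, 32.012)]  |A|=396.3464
6. ⊥bis P6·P4 via (41.825,22.115): [(18.0695, 16.5088) (40.2117, 0.5778) (42.719, 17.9204) (27.5646, 32.012)]  |A|=396.3464
7. ⊥bis P6·P5 via (45.35,13.05): [(18.0695, 16.5088) (40.2117, 0.5778) (42.719, 17.9204) (27.5646, 32.012)]  |A|=396.3464
8. ⊥bis P6·P7 via (30.155,15.28): [(22.2343, 23.3089) (40.7801, 4.5097) (42.719, 17.9204) (27.5646, 32.012)]  |A|=246.0831
9. ⊥bis P6·P8 via (30.66,23.24): [(23.794, 21.7279) (40.7801, 4.5097) (42.719, 17.9204) (35.7845, 24.3686)]  |A|=178.4045
10. ⊥bis P6·P9 via (33.445,23.5): [(32.6506, 23.6784) (23.794, 21.7279) (40.7801, 4.5097) (42.719, 17.9204) (37.7609, 22.5308)]  |A|=174.8427
11. canonical 5-gon: [(32.6506, 23.6784) (23.794, 21.7279) (40.7801, 4.5097) (42.719, 17.9204) (37.7609, 22.5308)]
12. shoelace: 174.8427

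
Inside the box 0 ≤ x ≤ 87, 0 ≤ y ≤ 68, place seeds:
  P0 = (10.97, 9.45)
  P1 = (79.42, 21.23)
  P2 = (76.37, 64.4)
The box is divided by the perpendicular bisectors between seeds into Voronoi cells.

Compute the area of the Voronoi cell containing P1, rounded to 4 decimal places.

1. box [0,87]×[0,68]: [(0, 0) (87, 0) (87, 68) (0, 68)]
2. ⊥bis P1·P0 via (45.195,15.34): [(47.835, 0) (87, 0) (87, 68) (36.1324, 68)]  |A|=3061.1097
3. ⊥bis P1·P2 via (77.895,42.815): [(40.9163, 40.2024) (47.835, 0) (87, 0) (87, 43.4583)]  |A|=1788.6245
4. canonical 4-gon: [(40.9163, 40.2024) (47.835, 0) (87, 0) (87, 43.4583)]
5. shoelace: 1788.6245

Area of P1's cell: 1788.6245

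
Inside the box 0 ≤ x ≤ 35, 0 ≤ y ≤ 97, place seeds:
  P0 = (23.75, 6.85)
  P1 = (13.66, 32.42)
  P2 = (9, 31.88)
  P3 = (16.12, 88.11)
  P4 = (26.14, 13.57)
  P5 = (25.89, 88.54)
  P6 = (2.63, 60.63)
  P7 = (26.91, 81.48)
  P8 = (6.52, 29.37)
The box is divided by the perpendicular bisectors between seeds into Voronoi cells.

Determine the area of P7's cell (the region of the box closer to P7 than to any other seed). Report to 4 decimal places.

Area of P7's cell: 470.2528

1. box [0,35]×[0,97]: [(0, 0) (35, 0) (35, 97) (0, 97)]
2. ⊥bis P7·P0 via (25.33,44.165): [(0, 45.2375) (35, 43.7556) (35, 97) (0, 97)]  |A|=1837.6211
3. ⊥bis P7·P1 via (20.285,56.95): [(0, 62.4285) (35, 52.9758) (35, 97) (0, 97)]  |A|=1375.4242
4. ⊥bis P7·P2 via (17.955,56.68): [(0, 63.1633) (8.074, 60.2479) (35, 52.9758) (35, 97) (0, 97)]  |A|=1372.4577
5. ⊥bis P7·P3 via (21.515,84.795): [(6.73, 60.7332) (8.074, 60.2479) (35, 52.9758) (35, 97) (29.0145, 97)]  |A|=732.466
6. ⊥bis P7·P4 via (26.525,47.525): [(6.73, 60.7332) (8.074, 60.2479) (35, 52.9758) (35, 97) (29.0145, 97)]  |A|=732.466
7. ⊥bis P7·P5 via (26.4,85.01): [(21.1841, 84.2564) (6.73, 60.7332) (8.074, 60.2479) (35, 52.9758) (35, 86.2525)]  |A|=620.0839
8. ⊥bis P7·P6 via (14.77,71.055): [(21.1841, 84.2564) (13.7804, 72.2074) (28.8745, 54.6302) (35, 52.9758) (35, 86.2525)]  |A|=470.2528
9. ⊥bis P7·P8 via (16.715,55.425): [(21.1841, 84.2564) (13.7804, 72.2074) (28.8745, 54.6302) (35, 52.9758) (35, 86.2525)]  |A|=470.2528
10. canonical 5-gon: [(21.1841, 84.2564) (13.7804, 72.2074) (28.8745, 54.6302) (35, 52.9758) (35, 86.2525)]
11. shoelace: 470.2528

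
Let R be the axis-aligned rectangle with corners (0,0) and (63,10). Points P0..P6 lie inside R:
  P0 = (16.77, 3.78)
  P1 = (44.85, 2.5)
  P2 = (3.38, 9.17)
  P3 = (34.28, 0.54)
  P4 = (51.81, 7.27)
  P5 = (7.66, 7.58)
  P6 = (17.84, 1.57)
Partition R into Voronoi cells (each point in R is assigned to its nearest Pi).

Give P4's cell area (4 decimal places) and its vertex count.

Area of P4's cell: 147.4881 (4 vertices)

1. box [0,63]×[0,10]: [(0, 0) (63, 0) (63, 10) (0, 10)]
2. ⊥bis P4·P0 via (34.29,5.525): [(34.8403, 0) (63, 0) (63, 10) (33.8443, 10)]  |A|=286.5771
3. ⊥bis P4·P1 via (48.33,4.885): [(51.6779, 0) (63, 0) (63, 10) (44.8245, 10)]  |A|=147.4881
4. ⊥bis P4·P2 via (27.595,8.22): [(51.6779, 0) (63, 0) (63, 10) (44.8245, 10)]  |A|=147.4881
5. ⊥bis P4·P3 via (43.045,3.905): [(51.6779, 0) (63, 0) (63, 10) (44.8245, 10)]  |A|=147.4881
6. ⊥bis P4·P5 via (29.735,7.425): [(51.6779, 0) (63, 0) (63, 10) (44.8245, 10)]  |A|=147.4881
7. ⊥bis P4·P6 via (34.825,4.42): [(51.6779, 0) (63, 0) (63, 10) (44.8245, 10)]  |A|=147.4881
8. canonical 4-gon: [(51.6779, 0) (63, 0) (63, 10) (44.8245, 10)]
9. shoelace: 147.4881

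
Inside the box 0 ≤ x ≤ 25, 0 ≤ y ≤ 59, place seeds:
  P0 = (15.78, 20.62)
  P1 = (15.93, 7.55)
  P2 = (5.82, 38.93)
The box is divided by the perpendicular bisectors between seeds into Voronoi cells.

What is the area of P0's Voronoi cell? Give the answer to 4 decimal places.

1. box [0,25]×[0,59]: [(0, 0) (25, 0) (25, 59) (0, 59)]
2. ⊥bis P0·P1 via (15.855,14.085): [(0, 13.903) (25, 14.19) (25, 59) (0, 59)]  |A|=1123.8376
3. ⊥bis P0·P2 via (10.8,29.775): [(0, 23.9002) (0, 13.903) (25, 14.19) (25, 37.4993)]  |A|=416.3311
4. canonical 4-gon: [(0, 23.9002) (0, 13.903) (25, 14.19) (25, 37.4993)]
5. shoelace: 416.3311

Area of P0's cell: 416.3311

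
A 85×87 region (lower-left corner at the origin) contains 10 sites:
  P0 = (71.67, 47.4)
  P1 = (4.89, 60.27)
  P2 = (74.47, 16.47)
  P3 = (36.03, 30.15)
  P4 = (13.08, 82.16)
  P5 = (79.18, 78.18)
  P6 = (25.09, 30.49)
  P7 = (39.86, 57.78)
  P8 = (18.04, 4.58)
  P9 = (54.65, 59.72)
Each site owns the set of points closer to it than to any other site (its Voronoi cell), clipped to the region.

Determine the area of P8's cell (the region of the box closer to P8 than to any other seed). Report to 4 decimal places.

1. box [0,85]×[0,87]: [(0, 0) (85, 0) (85, 87) (0, 87)]
2. ⊥bis P8·P0 via (44.855,25.99): [(0, 82.1687) (0, 0) (65.6063, 0)]  |A|=2695.3932
3. ⊥bis P8·P1 via (11.465,32.425): [(35.2355, 38.0379) (0, 29.7178) (0, 0) (65.6063, 0)]  |A|=1771.3242
4. ⊥bis P8·P2 via (46.255,10.525): [(42.3302, 29.1522) (35.2355, 38.0379) (0, 29.7178) (0, 0) (48.4727, 0)]  |A|=1521.5824
5. ⊥bis P8·P3 via (27.035,17.365): [(47.9081, 2.6796) (7.0959, 31.3933) (0, 29.7178) (0, 0) (48.4727, 0)]  |A|=912.87
6. ⊥bis P8·P4 via (15.56,43.37): [(47.9081, 2.6796) (7.0959, 31.3933) (0, 29.7178) (0, 0) (48.4727, 0)]  |A|=912.87
7. ⊥bis P8·P5 via (48.61,41.38): [(47.9081, 2.6796) (7.0959, 31.3933) (0, 29.7178) (0, 0) (48.4727, 0)]  |A|=912.87
8. ⊥bis P8·P6 via (21.565,17.535): [(47.9081, 2.6796) (30.0906, 15.2152) (0, 23.4027) (0, 0) (48.4727, 0)]  |A|=741.1951
9. ⊥bis P8·P7 via (28.95,31.18): [(47.9081, 2.6796) (30.0906, 15.2152) (0, 23.4027) (0, 0) (48.4727, 0)]  |A|=741.1951
10. ⊥bis P8·P9 via (36.345,32.15): [(47.9081, 2.6796) (30.0906, 15.2152) (0, 23.4027) (0, 0) (48.4727, 0)]  |A|=741.1951
11. canonical 5-gon: [(47.9081, 2.6796) (30.0906, 15.2152) (0, 23.4027) (0, 0) (48.4727, 0)]
12. shoelace: 741.1951

Area of P8's cell: 741.1951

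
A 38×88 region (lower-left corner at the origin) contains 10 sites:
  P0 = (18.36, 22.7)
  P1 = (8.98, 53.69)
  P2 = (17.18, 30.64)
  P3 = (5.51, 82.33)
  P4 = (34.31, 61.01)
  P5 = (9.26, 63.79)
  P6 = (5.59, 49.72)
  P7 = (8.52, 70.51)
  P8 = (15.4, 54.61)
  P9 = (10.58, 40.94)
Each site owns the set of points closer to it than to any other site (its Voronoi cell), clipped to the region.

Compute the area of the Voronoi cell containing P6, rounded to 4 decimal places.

1. box [0,38]×[0,88]: [(0, 0) (38, 0) (38, 88) (0, 88)]
2. ⊥bis P6·P0 via (11.975,36.21): [(0, 30.5505) (38, 48.5098) (38, 88) (0, 88)]  |A|=1841.856
3. ⊥bis P6·P1 via (7.285,51.705): [(0, 57.9257) (0, 30.5505) (20.6369, 40.3037)]  |A|=282.4703
4. ⊥bis P6·P2 via (11.385,40.18): [(16.8758, 43.5154) (0, 57.9257) (0, 33.2643)]  |A|=208.0909
5. ⊥bis P6·P3 via (5.55,66.025): [(16.8758, 43.5154) (0, 57.9257) (0, 33.2643)]  |A|=208.0909
6. ⊥bis P6·P4 via (19.95,55.365): [(16.8758, 43.5154) (0, 57.9257) (0, 33.2643)]  |A|=208.0909
7. ⊥bis P6·P5 via (7.425,56.755): [(16.8758, 43.5154) (0, 57.9257) (0, 33.2643)]  |A|=208.0909
8. ⊥bis P6·P7 via (7.055,60.115): [(16.8758, 43.5154) (0, 57.9257) (0, 33.2643)]  |A|=208.0909
9. ⊥bis P6·P8 via (10.495,52.165): [(15.2875, 42.5506) (13.2731, 46.5917) (0, 57.9257) (0, 33.2643)]  |A|=203.9098
10. ⊥bis P6·P9 via (8.085,45.33): [(12.087, 47.6045) (0, 57.9257) (0, 40.735)]  |A|=103.8924
11. canonical 3-gon: [(12.087, 47.6045) (0, 57.9257) (0, 40.735)]
12. shoelace: 103.8924

Area of P6's cell: 103.8924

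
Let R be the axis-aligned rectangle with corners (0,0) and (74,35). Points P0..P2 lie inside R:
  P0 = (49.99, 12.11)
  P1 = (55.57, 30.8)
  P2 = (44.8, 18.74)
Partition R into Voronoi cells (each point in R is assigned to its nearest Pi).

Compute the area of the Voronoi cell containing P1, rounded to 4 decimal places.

1. box [0,74]×[0,35]: [(0, 0) (74, 0) (74, 35) (0, 35)]
2. ⊥bis P1·P0 via (52.78,21.455): [(74, 15.1197) (74, 35) (7.4115, 35)]  |A|=661.9009
3. ⊥bis P1·P2 via (50.185,24.77): [(54.4581, 20.954) (74, 15.1197) (74, 35) (38.7297, 35)]  |A|=441.9536
4. canonical 4-gon: [(54.4581, 20.954) (74, 15.1197) (74, 35) (38.7297, 35)]
5. shoelace: 441.9536

Area of P1's cell: 441.9536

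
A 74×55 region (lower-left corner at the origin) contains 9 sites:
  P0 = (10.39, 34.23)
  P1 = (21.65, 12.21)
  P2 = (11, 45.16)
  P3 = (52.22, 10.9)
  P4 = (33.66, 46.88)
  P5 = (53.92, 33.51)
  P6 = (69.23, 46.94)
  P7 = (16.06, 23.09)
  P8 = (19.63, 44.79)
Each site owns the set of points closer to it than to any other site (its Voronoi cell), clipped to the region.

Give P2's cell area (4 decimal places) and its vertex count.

1. box [0,74]×[0,55]: [(0, 0) (74, 0) (74, 55) (0, 55)]
2. ⊥bis P2·P0 via (10.695,39.695): [(0, 40.2919) (74, 36.162) (74, 55) (0, 55)]  |A|=1241.2075
3. ⊥bis P2·P1 via (16.325,28.685): [(0, 40.2919) (44.5441, 37.8059) (74, 47.3265) (74, 55) (0, 55)]  |A|=1076.7762
4. ⊥bis P2·P3 via (31.61,28.03): [(0, 40.2919) (39.9484, 38.0624) (54.0261, 55) (0, 55)]  |A|=751.3199
5. ⊥bis P2·P4 via (22.33,46.02): [(0, 40.2919) (22.8616, 39.016) (21.6484, 55) (0, 55)]  |A|=341.1398
6. ⊥bis P2·P5 via (32.46,39.335): [(0, 40.2919) (22.8616, 39.016) (21.6484, 55) (0, 55)]  |A|=341.1398
7. ⊥bis P2·P6 via (40.115,46.05): [(0, 40.2919) (22.8616, 39.016) (21.6484, 55) (0, 55)]  |A|=341.1398
8. ⊥bis P2·P7 via (13.53,34.125): [(0, 40.2919) (22.8616, 39.016) (21.6484, 55) (0, 55)]  |A|=341.1398
9. ⊥bis P2·P8 via (15.315,44.975): [(0, 40.2919) (15.0781, 39.4504) (15.7448, 55) (0, 55)]  |A|=233.2984
10. canonical 4-gon: [(0, 40.2919) (15.0781, 39.4504) (15.7448, 55) (0, 55)]
11. shoelace: 233.2984

Area of P2's cell: 233.2984 (4 vertices)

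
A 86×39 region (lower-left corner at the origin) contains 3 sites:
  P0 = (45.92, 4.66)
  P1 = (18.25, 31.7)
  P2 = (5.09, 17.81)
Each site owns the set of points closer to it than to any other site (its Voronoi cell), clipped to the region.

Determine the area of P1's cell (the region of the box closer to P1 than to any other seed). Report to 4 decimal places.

1. box [0,86]×[0,39]: [(0, 0) (86, 0) (86, 39) (0, 39)]
2. ⊥bis P1·P0 via (32.085,18.18): [(0, 0) (14.3189, 0) (52.431, 39) (0, 39)]  |A|=1301.6229
3. ⊥bis P1·P2 via (11.67,24.755): [(0, 35.8117) (25.6067, 11.5508) (52.431, 39) (0, 39)]  |A|=760.4163
4. canonical 4-gon: [(0, 35.8117) (25.6067, 11.5508) (52.431, 39) (0, 39)]
5. shoelace: 760.4163

Area of P1's cell: 760.4163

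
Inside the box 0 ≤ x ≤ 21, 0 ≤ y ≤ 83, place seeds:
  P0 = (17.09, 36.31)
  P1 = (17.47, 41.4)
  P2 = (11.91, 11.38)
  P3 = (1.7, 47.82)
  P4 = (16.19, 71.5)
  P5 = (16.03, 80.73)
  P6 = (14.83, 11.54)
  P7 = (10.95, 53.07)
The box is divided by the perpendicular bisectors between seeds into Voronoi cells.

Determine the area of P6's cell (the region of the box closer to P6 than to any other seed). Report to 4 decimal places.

1. box [0,21]×[0,83]: [(0, 0) (21, 0) (21, 83) (0, 83)]
2. ⊥bis P6·P0 via (15.96,23.925): [(0, 25.3812) (0, 0) (21, 0) (21, 23.4652)]  |A|=512.8865
3. ⊥bis P6·P1 via (16.15,26.47): [(0, 25.3812) (0, 0) (21, 0) (21, 23.4652)]  |A|=512.8865
4. ⊥bis P6·P2 via (13.37,11.46): [(12.6705, 24.2251) (13.9979, 0) (21, 0) (21, 23.4652)]  |A|=182.5389
5. ⊥bis P6·P3 via (8.265,29.68): [(12.6705, 24.2251) (13.9979, 0) (21, 0) (21, 23.4652)]  |A|=182.5389
6. ⊥bis P6·P4 via (15.51,41.52): [(12.6705, 24.2251) (13.9979, 0) (21, 0) (21, 23.4652)]  |A|=182.5389
7. ⊥bis P6·P5 via (15.43,46.135): [(12.6705, 24.2251) (13.9979, 0) (21, 0) (21, 23.4652)]  |A|=182.5389
8. ⊥bis P6·P7 via (12.89,32.305): [(12.6705, 24.2251) (13.9979, 0) (21, 0) (21, 23.4652)]  |A|=182.5389
9. canonical 4-gon: [(12.6705, 24.2251) (13.9979, 0) (21, 0) (21, 23.4652)]
10. shoelace: 182.5389

Area of P6's cell: 182.5389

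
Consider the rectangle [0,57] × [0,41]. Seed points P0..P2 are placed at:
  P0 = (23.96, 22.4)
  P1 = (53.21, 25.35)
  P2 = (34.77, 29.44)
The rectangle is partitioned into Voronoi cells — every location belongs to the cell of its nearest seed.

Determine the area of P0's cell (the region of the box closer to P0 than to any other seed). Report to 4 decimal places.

1. box [0,57]×[0,41]: [(0, 0) (57, 0) (57, 41) (0, 41)]
2. ⊥bis P0·P1 via (38.585,23.875): [(0, 0) (40.9929, 0) (36.8579, 41) (0, 41)]  |A|=1595.9408
3. ⊥bis P0·P2 via (29.365,25.92): [(0, 0) (40.9929, 0) (40.0304, 9.5431) (19.5442, 41) (0, 41)]  |A|=1323.6231
4. canonical 5-gon: [(0, 0) (40.9929, 0) (40.0304, 9.5431) (19.5442, 41) (0, 41)]
5. shoelace: 1323.6231

Area of P0's cell: 1323.6231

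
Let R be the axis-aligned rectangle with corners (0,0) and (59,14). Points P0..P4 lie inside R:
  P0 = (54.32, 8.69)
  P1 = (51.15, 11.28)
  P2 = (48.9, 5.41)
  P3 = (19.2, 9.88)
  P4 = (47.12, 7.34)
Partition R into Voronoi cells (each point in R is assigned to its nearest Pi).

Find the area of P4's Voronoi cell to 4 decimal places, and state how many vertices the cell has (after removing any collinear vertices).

1. box [0,59]×[0,14]: [(0, 0) (59, 0) (59, 14) (0, 14)]
2. ⊥bis P4·P0 via (50.72,8.015): [(0, 0) (52.2228, 0) (49.5978, 14) (0, 14)]  |A|=712.7444
3. ⊥bis P4·P1 via (49.135,9.31): [(0, 0) (52.2228, 0) (50.7957, 7.6114) (44.5497, 14) (0, 14)]  |A|=696.6193
4. ⊥bis P4·P2 via (48.01,6.375): [(0, 0) (41.0978, 0) (50.1105, 8.3122) (44.5497, 14) (0, 14)]  |A|=648.2748
5. ⊥bis P4·P3 via (33.16,8.61): [(32.3767, 0) (41.0978, 0) (50.1105, 8.3122) (44.5497, 14) (33.6504, 14)]  |A|=186.0854
6. canonical 5-gon: [(32.3767, 0) (41.0978, 0) (50.1105, 8.3122) (44.5497, 14) (33.6504, 14)]
7. shoelace: 186.0854

Area of P4's cell: 186.0854 (5 vertices)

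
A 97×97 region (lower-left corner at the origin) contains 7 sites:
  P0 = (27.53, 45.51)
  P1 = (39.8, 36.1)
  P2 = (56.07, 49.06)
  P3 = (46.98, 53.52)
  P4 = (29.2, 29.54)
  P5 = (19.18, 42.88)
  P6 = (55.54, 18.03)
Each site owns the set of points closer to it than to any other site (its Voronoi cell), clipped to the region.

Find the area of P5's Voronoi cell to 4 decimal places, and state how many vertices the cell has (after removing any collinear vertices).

1. box [0,97]×[0,97]: [(0, 0) (97, 0) (97, 97) (0, 97)]
2. ⊥bis P5·P0 via (23.355,44.195): [(0, 0) (37.2751, 0) (6.723, 97) (0, 97)]  |A|=2133.9082
3. ⊥bis P5·P1 via (29.49,39.49): [(0, 0) (16.5054, 0) (27.1135, 32.2622) (6.723, 97) (0, 97)]  |A|=1798.8699
4. ⊥bis P5·P2 via (37.625,45.97): [(0, 0) (16.5054, 0) (27.1135, 32.2622) (6.723, 97) (0, 97)]  |A|=1798.8699
5. ⊥bis P5·P3 via (33.08,48.2): [(0, 0) (16.5054, 0) (27.1135, 32.2622) (6.723, 97) (0, 97)]  |A|=1798.8699
6. ⊥bis P5·P4 via (24.19,36.21): [(0, 18.0403) (25.5486, 37.2305) (6.723, 97) (0, 97)]  |A|=1209.5708
7. ⊥bis P5·P6 via (37.36,30.455): [(0, 18.0403) (25.5486, 37.2305) (6.723, 97) (0, 97)]  |A|=1209.5708
8. canonical 4-gon: [(0, 18.0403) (25.5486, 37.2305) (6.723, 97) (0, 97)]
9. shoelace: 1209.5708

Area of P5's cell: 1209.5708 (4 vertices)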